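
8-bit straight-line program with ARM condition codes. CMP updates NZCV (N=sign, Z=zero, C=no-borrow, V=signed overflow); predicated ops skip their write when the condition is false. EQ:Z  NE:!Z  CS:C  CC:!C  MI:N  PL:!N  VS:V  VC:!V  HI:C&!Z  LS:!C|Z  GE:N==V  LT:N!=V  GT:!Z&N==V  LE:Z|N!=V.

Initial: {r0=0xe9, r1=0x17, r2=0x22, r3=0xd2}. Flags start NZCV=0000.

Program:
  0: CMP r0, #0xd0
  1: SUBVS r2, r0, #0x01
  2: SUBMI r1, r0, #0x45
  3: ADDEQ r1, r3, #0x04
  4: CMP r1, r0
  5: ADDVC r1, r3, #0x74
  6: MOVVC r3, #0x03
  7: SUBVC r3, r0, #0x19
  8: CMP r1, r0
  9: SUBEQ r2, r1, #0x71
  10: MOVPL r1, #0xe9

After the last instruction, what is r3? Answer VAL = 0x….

VAL = 0xd0

[0] flags=0010 → (cmp)
[1] flags=0010 VS?F → skip
[2] flags=0010 MI?F → skip
[3] flags=0010 EQ?F → skip
[4] flags=0000 → (cmp)
[5] flags=0000 VC?T → r1=0x46
[6] flags=0000 VC?T → r3=0x03
[7] flags=0000 VC?T → r3=0xd0
[8] flags=0000 → (cmp)
[9] flags=0000 EQ?F → skip
[10] flags=0000 PL?T → r1=0xe9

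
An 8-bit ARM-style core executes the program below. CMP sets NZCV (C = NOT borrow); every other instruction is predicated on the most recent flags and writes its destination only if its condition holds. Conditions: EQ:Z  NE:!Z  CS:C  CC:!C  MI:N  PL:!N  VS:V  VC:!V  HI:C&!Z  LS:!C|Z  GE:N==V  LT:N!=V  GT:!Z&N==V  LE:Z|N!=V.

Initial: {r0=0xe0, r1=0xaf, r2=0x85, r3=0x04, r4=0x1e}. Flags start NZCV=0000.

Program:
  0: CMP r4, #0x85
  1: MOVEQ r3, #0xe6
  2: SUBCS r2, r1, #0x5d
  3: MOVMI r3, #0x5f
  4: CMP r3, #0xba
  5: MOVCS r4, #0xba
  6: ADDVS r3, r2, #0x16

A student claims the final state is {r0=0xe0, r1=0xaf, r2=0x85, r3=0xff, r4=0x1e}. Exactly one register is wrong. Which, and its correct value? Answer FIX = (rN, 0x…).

0: ✓ CMP  NZCV=1001
1: · MOVEQ
2: · SUBCS
3: ✓ MOVMI  r3←0x5f
4: ✓ CMP  NZCV=1001
5: · MOVCS
6: ✓ ADDVS  r3←0x9b

FIX = (r3, 0x9b)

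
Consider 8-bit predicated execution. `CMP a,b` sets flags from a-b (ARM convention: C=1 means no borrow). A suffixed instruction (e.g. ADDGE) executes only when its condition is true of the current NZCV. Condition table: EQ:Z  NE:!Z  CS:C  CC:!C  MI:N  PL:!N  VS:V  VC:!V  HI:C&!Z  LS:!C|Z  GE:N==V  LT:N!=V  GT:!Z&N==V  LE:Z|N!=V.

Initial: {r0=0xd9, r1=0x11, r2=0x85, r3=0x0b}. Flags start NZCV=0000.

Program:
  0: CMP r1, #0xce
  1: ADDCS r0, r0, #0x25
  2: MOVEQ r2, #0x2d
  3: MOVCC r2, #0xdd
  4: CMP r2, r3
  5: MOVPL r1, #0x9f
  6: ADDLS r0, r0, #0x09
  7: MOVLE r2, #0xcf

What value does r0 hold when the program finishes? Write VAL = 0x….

VAL = 0xd9

0: ✓ CMP  NZCV=0000
1: · ADDCS
2: · MOVEQ
3: ✓ MOVCC  r2←0xdd
4: ✓ CMP  NZCV=1010
5: · MOVPL
6: · ADDLS
7: ✓ MOVLE  r2←0xcf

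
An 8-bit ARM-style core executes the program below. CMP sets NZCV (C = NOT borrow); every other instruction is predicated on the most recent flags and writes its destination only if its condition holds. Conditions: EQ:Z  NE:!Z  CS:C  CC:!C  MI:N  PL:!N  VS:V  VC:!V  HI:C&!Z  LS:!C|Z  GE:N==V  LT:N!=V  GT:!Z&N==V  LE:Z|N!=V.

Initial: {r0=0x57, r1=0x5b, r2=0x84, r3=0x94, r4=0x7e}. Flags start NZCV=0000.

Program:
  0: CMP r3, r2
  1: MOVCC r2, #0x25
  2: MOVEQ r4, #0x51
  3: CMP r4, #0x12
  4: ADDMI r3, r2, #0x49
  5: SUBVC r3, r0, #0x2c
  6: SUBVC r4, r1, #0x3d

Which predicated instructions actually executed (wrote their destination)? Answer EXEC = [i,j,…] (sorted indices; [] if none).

EXEC = [5,6]

0: ✓ CMP  NZCV=0010
1: · MOVCC
2: · MOVEQ
3: ✓ CMP  NZCV=0010
4: · ADDMI
5: ✓ SUBVC  r3←0x2b
6: ✓ SUBVC  r4←0x1e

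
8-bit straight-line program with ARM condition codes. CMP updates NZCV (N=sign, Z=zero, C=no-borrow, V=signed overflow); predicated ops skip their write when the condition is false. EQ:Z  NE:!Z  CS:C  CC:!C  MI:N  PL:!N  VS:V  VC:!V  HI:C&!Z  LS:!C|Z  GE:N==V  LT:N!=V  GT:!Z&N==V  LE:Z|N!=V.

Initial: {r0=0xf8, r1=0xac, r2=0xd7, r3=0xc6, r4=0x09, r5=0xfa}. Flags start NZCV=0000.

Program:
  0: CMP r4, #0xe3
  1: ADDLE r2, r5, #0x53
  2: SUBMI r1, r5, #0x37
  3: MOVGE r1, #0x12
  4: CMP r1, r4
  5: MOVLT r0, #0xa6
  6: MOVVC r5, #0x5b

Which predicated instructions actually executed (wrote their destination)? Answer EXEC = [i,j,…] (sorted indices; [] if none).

EXEC = [3,6]

0: ✓ CMP  NZCV=0000
1: · ADDLE
2: · SUBMI
3: ✓ MOVGE  r1←0x12
4: ✓ CMP  NZCV=0010
5: · MOVLT
6: ✓ MOVVC  r5←0x5b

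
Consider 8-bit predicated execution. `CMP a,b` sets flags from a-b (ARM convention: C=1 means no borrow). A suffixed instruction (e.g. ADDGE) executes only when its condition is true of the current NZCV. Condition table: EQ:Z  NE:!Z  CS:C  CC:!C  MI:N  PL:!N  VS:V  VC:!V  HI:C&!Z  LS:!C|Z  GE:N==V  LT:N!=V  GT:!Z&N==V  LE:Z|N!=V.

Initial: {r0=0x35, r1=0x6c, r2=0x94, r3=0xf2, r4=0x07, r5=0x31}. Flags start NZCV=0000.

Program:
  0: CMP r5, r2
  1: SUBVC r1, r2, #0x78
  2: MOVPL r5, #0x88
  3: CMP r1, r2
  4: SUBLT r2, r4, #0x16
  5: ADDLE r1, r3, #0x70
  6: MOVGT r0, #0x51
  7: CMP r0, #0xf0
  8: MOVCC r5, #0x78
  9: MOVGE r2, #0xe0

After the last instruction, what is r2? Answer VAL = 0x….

VAL = 0xe0

[0] flags=1001 → (cmp)
[1] flags=1001 VC?F → skip
[2] flags=1001 PL?F → skip
[3] flags=1001 → (cmp)
[4] flags=1001 LT?F → skip
[5] flags=1001 LE?F → skip
[6] flags=1001 GT?T → r0=0x51
[7] flags=0000 → (cmp)
[8] flags=0000 CC?T → r5=0x78
[9] flags=0000 GE?T → r2=0xe0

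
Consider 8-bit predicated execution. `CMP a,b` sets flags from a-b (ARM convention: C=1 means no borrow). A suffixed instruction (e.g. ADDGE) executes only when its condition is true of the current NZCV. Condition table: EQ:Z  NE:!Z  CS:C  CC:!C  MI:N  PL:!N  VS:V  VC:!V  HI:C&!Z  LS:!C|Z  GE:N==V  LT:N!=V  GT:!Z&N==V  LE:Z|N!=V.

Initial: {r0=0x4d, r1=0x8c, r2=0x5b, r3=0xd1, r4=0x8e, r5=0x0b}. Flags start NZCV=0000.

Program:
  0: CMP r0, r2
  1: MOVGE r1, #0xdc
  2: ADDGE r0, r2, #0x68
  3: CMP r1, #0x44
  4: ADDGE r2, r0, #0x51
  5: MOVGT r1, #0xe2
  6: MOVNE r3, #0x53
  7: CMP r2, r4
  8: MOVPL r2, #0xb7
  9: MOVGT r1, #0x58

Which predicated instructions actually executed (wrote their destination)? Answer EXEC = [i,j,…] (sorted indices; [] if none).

EXEC = [6,9]

[0] flags=1000 → (cmp)
[1] flags=1000 GE?F → skip
[2] flags=1000 GE?F → skip
[3] flags=0011 → (cmp)
[4] flags=0011 GE?F → skip
[5] flags=0011 GT?F → skip
[6] flags=0011 NE?T → r3=0x53
[7] flags=1001 → (cmp)
[8] flags=1001 PL?F → skip
[9] flags=1001 GT?T → r1=0x58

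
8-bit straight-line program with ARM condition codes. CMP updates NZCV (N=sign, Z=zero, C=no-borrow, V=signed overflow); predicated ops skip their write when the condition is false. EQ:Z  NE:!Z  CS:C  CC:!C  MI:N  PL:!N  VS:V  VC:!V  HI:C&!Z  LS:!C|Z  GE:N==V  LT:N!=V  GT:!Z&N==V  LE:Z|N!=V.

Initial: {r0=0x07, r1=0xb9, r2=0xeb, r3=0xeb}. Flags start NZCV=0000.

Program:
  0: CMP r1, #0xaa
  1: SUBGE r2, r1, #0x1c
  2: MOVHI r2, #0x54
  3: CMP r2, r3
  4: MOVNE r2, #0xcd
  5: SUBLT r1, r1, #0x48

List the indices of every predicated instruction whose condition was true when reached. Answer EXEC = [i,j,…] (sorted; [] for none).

0: ✓ CMP  NZCV=0010
1: ✓ SUBGE  r2←0x9d
2: ✓ MOVHI  r2←0x54
3: ✓ CMP  NZCV=0000
4: ✓ MOVNE  r2←0xcd
5: · SUBLT

EXEC = [1,2,4]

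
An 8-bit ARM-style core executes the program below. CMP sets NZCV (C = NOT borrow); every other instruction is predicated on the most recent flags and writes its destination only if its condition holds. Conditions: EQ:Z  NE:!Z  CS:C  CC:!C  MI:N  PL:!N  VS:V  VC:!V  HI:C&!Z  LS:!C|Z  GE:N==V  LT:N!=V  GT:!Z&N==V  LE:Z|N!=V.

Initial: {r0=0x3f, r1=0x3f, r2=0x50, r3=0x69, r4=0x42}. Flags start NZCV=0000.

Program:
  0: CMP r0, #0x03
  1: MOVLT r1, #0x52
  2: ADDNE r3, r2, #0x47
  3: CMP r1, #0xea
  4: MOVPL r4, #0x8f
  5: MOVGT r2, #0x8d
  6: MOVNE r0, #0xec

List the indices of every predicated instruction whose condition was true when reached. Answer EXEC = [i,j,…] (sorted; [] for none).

EXEC = [2,4,5,6]

0: ✓ CMP  NZCV=0010
1: · MOVLT
2: ✓ ADDNE  r3←0x97
3: ✓ CMP  NZCV=0000
4: ✓ MOVPL  r4←0x8f
5: ✓ MOVGT  r2←0x8d
6: ✓ MOVNE  r0←0xec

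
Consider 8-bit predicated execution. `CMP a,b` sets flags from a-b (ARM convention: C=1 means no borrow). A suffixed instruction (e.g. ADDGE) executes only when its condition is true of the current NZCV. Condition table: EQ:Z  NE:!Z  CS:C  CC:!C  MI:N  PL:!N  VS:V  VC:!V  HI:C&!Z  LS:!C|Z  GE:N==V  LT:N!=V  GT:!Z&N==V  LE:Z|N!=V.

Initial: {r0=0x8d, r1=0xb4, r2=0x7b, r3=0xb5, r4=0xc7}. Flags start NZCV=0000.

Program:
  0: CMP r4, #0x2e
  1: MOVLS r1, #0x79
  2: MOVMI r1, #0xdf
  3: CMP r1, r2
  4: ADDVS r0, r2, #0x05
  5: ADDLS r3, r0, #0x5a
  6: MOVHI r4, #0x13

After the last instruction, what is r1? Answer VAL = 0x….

VAL = 0xdf

0: ✓ CMP  NZCV=1010
1: · MOVLS
2: ✓ MOVMI  r1←0xdf
3: ✓ CMP  NZCV=0011
4: ✓ ADDVS  r0←0x80
5: · ADDLS
6: ✓ MOVHI  r4←0x13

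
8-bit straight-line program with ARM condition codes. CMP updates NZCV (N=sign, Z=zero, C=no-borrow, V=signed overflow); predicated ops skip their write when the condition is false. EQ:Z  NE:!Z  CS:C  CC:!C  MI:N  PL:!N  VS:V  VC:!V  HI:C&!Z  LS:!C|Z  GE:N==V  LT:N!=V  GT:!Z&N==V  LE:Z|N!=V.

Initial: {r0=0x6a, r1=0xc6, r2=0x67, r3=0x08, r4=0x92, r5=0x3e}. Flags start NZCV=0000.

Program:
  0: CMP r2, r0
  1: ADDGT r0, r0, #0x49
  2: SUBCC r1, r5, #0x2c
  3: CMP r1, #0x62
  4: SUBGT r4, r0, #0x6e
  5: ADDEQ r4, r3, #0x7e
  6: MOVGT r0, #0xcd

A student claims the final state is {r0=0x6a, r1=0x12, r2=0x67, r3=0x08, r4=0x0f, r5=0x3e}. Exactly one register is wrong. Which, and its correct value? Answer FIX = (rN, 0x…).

0: ✓ CMP  NZCV=1000
1: · ADDGT
2: ✓ SUBCC  r1←0x12
3: ✓ CMP  NZCV=1000
4: · SUBGT
5: · ADDEQ
6: · MOVGT

FIX = (r4, 0x92)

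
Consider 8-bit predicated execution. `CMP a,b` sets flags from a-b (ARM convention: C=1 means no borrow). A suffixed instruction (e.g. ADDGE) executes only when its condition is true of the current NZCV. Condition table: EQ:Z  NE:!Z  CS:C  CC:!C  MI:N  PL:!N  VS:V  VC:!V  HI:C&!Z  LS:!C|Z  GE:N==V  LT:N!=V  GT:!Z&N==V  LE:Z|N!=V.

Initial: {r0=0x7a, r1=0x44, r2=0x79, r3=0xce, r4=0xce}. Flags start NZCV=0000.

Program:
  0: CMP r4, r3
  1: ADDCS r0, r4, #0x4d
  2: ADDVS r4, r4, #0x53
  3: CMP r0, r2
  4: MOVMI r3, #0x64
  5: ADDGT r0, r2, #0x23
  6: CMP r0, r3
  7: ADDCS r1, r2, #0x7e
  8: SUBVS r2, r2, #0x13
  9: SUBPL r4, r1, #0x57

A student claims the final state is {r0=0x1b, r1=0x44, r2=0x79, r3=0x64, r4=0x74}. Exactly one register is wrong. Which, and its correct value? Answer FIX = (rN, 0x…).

0: ✓ CMP  NZCV=0110
1: ✓ ADDCS  r0←0x1b
2: · ADDVS
3: ✓ CMP  NZCV=1000
4: ✓ MOVMI  r3←0x64
5: · ADDGT
6: ✓ CMP  NZCV=1000
7: · ADDCS
8: · SUBVS
9: · SUBPL

FIX = (r4, 0xce)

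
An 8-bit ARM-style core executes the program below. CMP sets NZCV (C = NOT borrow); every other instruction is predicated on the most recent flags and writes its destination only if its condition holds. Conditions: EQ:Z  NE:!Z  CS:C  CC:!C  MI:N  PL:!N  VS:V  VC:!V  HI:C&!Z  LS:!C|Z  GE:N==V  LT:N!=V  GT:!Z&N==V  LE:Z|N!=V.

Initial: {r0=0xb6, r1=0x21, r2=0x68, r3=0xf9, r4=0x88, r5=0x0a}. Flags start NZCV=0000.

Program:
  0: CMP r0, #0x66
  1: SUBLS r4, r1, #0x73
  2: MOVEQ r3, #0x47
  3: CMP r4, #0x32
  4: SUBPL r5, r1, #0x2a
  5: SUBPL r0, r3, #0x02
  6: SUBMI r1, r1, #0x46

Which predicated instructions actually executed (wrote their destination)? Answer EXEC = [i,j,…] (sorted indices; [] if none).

EXEC = [4,5]

[0] flags=0011 → (cmp)
[1] flags=0011 LS?F → skip
[2] flags=0011 EQ?F → skip
[3] flags=0011 → (cmp)
[4] flags=0011 PL?T → r5=0xf7
[5] flags=0011 PL?T → r0=0xf7
[6] flags=0011 MI?F → skip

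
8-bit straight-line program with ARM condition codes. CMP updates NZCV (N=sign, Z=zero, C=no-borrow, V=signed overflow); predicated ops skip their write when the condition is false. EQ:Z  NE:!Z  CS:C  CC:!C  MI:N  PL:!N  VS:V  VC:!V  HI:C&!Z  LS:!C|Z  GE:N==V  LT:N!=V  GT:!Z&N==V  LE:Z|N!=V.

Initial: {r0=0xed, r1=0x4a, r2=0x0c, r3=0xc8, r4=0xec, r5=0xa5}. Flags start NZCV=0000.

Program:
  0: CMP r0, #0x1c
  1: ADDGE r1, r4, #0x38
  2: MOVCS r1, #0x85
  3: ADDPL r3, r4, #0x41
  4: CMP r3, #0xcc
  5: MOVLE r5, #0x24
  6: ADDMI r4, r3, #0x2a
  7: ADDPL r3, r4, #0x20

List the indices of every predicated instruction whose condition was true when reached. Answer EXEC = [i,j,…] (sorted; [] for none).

EXEC = [2,5,6]

[0] flags=1010 → (cmp)
[1] flags=1010 GE?F → skip
[2] flags=1010 CS?T → r1=0x85
[3] flags=1010 PL?F → skip
[4] flags=1000 → (cmp)
[5] flags=1000 LE?T → r5=0x24
[6] flags=1000 MI?T → r4=0xf2
[7] flags=1000 PL?F → skip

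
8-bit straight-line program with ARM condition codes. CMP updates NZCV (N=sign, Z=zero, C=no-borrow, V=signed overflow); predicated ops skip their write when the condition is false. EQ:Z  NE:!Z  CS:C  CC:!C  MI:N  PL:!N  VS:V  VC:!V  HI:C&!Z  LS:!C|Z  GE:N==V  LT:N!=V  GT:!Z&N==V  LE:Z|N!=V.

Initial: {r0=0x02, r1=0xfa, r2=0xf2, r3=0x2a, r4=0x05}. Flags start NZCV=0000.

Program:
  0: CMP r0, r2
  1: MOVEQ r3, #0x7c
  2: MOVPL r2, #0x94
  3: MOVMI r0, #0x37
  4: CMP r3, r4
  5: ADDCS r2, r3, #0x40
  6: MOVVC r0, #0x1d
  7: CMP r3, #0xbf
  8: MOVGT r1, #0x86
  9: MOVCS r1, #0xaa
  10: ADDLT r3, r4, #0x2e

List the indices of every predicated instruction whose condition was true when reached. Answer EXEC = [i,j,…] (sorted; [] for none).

EXEC = [2,5,6,8]

[0] flags=0000 → (cmp)
[1] flags=0000 EQ?F → skip
[2] flags=0000 PL?T → r2=0x94
[3] flags=0000 MI?F → skip
[4] flags=0010 → (cmp)
[5] flags=0010 CS?T → r2=0x6a
[6] flags=0010 VC?T → r0=0x1d
[7] flags=0000 → (cmp)
[8] flags=0000 GT?T → r1=0x86
[9] flags=0000 CS?F → skip
[10] flags=0000 LT?F → skip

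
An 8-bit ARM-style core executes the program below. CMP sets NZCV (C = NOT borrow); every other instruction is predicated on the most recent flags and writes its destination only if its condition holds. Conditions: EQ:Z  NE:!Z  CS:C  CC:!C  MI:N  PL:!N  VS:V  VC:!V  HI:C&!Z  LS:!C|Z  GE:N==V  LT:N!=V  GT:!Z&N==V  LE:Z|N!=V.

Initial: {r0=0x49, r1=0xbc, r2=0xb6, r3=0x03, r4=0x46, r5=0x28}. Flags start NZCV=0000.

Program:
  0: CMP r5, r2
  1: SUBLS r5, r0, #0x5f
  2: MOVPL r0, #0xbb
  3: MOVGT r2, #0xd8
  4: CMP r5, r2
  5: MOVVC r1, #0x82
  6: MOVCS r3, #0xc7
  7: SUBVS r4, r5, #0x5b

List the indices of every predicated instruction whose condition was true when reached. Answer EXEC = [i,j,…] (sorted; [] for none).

EXEC = [1,2,3,5,6]

0: ✓ CMP  NZCV=0000
1: ✓ SUBLS  r5←0xea
2: ✓ MOVPL  r0←0xbb
3: ✓ MOVGT  r2←0xd8
4: ✓ CMP  NZCV=0010
5: ✓ MOVVC  r1←0x82
6: ✓ MOVCS  r3←0xc7
7: · SUBVS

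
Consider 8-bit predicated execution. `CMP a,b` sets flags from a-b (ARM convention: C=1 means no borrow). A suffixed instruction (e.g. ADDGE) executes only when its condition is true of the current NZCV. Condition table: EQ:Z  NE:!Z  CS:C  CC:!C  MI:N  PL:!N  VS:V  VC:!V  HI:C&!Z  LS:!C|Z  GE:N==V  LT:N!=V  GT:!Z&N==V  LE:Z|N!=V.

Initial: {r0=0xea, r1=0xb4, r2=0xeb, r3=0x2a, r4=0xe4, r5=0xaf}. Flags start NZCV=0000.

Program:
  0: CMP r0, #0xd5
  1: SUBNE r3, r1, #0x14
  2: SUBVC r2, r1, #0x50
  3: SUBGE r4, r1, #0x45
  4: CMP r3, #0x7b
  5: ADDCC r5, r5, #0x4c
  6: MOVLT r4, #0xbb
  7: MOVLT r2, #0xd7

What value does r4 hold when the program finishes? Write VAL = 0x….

VAL = 0xbb

0: ✓ CMP  NZCV=0010
1: ✓ SUBNE  r3←0xa0
2: ✓ SUBVC  r2←0x64
3: ✓ SUBGE  r4←0x6f
4: ✓ CMP  NZCV=0011
5: · ADDCC
6: ✓ MOVLT  r4←0xbb
7: ✓ MOVLT  r2←0xd7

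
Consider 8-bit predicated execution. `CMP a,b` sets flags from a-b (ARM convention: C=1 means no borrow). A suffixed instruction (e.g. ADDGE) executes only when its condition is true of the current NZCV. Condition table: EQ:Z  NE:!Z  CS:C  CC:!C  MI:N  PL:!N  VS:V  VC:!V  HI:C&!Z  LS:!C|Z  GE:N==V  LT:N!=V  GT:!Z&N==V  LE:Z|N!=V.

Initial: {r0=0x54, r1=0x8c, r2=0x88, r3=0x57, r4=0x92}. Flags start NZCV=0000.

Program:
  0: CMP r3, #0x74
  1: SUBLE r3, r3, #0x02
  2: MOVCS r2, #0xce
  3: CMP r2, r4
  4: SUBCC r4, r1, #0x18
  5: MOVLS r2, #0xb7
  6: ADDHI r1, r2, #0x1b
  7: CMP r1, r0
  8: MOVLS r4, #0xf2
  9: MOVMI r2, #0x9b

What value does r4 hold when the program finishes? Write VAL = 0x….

[0] flags=1000 → (cmp)
[1] flags=1000 LE?T → r3=0x55
[2] flags=1000 CS?F → skip
[3] flags=1000 → (cmp)
[4] flags=1000 CC?T → r4=0x74
[5] flags=1000 LS?T → r2=0xb7
[6] flags=1000 HI?F → skip
[7] flags=0011 → (cmp)
[8] flags=0011 LS?F → skip
[9] flags=0011 MI?F → skip

VAL = 0x74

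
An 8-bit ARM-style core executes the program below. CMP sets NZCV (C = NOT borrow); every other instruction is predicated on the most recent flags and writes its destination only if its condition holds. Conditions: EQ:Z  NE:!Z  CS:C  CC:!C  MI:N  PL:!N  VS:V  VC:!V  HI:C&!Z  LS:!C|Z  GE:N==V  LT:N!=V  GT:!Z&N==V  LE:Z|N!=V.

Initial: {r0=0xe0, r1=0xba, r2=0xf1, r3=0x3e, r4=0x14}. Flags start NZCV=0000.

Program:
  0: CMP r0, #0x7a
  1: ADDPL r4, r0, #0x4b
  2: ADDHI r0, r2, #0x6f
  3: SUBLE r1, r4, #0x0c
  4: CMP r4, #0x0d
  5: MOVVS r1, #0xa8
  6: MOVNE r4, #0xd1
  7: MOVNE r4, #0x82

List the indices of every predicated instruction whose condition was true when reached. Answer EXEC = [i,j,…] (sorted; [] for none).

EXEC = [1,2,3,6,7]

0: ✓ CMP  NZCV=0011
1: ✓ ADDPL  r4←0x2b
2: ✓ ADDHI  r0←0x60
3: ✓ SUBLE  r1←0x1f
4: ✓ CMP  NZCV=0010
5: · MOVVS
6: ✓ MOVNE  r4←0xd1
7: ✓ MOVNE  r4←0x82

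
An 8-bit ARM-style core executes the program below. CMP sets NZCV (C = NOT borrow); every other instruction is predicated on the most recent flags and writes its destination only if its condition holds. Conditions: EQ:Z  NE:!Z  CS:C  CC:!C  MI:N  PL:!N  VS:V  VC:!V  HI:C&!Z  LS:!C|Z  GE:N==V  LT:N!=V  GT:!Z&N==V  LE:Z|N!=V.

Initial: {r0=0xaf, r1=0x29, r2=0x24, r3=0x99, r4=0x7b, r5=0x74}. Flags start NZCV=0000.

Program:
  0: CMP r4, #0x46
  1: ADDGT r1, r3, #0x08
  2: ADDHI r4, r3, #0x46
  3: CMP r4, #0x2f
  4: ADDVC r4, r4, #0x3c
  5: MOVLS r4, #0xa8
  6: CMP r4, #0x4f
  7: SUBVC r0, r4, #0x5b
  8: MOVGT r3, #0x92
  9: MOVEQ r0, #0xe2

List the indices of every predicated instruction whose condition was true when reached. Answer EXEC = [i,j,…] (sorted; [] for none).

EXEC = [1,2,4,7]

[0] flags=0010 → (cmp)
[1] flags=0010 GT?T → r1=0xa1
[2] flags=0010 HI?T → r4=0xdf
[3] flags=1010 → (cmp)
[4] flags=1010 VC?T → r4=0x1b
[5] flags=1010 LS?F → skip
[6] flags=1000 → (cmp)
[7] flags=1000 VC?T → r0=0xc0
[8] flags=1000 GT?F → skip
[9] flags=1000 EQ?F → skip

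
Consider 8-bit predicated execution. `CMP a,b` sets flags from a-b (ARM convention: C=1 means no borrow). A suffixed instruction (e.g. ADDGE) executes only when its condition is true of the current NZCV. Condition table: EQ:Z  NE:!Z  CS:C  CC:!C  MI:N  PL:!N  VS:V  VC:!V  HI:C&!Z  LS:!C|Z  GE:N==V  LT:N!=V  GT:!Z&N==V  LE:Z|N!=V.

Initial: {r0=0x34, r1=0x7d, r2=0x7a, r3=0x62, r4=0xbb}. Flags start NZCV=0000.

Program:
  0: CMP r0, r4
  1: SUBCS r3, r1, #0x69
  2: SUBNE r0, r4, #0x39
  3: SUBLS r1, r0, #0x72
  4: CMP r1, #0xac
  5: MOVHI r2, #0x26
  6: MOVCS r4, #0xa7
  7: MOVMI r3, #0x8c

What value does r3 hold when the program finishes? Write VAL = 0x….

VAL = 0x62

0: ✓ CMP  NZCV=0000
1: · SUBCS
2: ✓ SUBNE  r0←0x82
3: ✓ SUBLS  r1←0x10
4: ✓ CMP  NZCV=0000
5: · MOVHI
6: · MOVCS
7: · MOVMI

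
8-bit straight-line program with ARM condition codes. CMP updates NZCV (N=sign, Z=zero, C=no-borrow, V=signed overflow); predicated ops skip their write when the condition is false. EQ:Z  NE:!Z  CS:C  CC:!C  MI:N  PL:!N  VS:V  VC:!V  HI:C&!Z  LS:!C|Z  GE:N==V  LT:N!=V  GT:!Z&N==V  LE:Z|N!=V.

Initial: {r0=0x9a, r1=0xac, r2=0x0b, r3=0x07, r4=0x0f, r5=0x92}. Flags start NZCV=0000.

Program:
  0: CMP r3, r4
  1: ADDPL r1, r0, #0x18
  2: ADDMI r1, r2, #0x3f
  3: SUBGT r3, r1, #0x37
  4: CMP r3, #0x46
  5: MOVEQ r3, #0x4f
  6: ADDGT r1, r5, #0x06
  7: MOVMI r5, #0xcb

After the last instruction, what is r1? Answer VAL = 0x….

VAL = 0x4a

[0] flags=1000 → (cmp)
[1] flags=1000 PL?F → skip
[2] flags=1000 MI?T → r1=0x4a
[3] flags=1000 GT?F → skip
[4] flags=1000 → (cmp)
[5] flags=1000 EQ?F → skip
[6] flags=1000 GT?F → skip
[7] flags=1000 MI?T → r5=0xcb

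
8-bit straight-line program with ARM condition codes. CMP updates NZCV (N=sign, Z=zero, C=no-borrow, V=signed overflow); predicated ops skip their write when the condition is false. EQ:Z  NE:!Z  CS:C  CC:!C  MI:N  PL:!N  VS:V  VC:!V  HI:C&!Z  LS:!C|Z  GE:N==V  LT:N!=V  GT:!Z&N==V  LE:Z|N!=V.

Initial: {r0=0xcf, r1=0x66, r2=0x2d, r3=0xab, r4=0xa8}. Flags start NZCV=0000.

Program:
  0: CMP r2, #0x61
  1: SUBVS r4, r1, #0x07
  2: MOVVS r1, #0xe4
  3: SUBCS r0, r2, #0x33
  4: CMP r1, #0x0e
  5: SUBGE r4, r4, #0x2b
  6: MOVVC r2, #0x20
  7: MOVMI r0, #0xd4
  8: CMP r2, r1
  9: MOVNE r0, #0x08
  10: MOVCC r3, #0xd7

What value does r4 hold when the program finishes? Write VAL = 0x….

0: ✓ CMP  NZCV=1000
1: · SUBVS
2: · MOVVS
3: · SUBCS
4: ✓ CMP  NZCV=0010
5: ✓ SUBGE  r4←0x7d
6: ✓ MOVVC  r2←0x20
7: · MOVMI
8: ✓ CMP  NZCV=1000
9: ✓ MOVNE  r0←0x08
10: ✓ MOVCC  r3←0xd7

VAL = 0x7d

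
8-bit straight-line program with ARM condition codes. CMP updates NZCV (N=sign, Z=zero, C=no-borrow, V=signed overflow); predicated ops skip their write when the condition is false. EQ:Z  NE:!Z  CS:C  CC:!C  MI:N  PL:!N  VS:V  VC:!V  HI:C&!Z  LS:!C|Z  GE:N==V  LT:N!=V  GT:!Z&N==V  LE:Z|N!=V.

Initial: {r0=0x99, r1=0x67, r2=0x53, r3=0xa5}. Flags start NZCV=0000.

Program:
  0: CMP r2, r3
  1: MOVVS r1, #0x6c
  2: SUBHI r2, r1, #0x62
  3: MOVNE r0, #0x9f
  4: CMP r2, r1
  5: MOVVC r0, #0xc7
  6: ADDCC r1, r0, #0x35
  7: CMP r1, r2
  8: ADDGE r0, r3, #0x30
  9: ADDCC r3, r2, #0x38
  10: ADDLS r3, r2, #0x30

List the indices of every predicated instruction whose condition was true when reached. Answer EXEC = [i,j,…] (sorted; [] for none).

EXEC = [1,3,5,6]

0: ✓ CMP  NZCV=1001
1: ✓ MOVVS  r1←0x6c
2: · SUBHI
3: ✓ MOVNE  r0←0x9f
4: ✓ CMP  NZCV=1000
5: ✓ MOVVC  r0←0xc7
6: ✓ ADDCC  r1←0xfc
7: ✓ CMP  NZCV=1010
8: · ADDGE
9: · ADDCC
10: · ADDLS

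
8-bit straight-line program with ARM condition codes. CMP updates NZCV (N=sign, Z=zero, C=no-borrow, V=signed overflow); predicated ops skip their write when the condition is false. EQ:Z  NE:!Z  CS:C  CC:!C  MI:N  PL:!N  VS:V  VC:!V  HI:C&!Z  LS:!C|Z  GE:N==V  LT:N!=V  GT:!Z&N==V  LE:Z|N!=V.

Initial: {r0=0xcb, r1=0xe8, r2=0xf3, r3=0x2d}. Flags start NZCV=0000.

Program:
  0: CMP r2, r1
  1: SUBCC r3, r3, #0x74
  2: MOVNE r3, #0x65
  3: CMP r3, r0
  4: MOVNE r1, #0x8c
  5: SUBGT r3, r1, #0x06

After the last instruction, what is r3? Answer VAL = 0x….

VAL = 0x86

[0] flags=0010 → (cmp)
[1] flags=0010 CC?F → skip
[2] flags=0010 NE?T → r3=0x65
[3] flags=1001 → (cmp)
[4] flags=1001 NE?T → r1=0x8c
[5] flags=1001 GT?T → r3=0x86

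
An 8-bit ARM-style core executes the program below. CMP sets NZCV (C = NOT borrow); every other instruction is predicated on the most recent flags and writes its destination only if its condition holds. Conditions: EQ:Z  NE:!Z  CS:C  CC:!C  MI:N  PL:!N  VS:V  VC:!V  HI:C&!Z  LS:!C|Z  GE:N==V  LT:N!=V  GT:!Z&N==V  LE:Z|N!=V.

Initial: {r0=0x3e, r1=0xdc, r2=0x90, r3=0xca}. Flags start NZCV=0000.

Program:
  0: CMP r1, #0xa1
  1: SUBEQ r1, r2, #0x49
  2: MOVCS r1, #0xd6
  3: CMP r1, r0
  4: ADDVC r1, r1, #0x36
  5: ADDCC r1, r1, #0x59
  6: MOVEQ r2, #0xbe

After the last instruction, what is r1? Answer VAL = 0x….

VAL = 0x0c

[0] flags=0010 → (cmp)
[1] flags=0010 EQ?F → skip
[2] flags=0010 CS?T → r1=0xd6
[3] flags=1010 → (cmp)
[4] flags=1010 VC?T → r1=0x0c
[5] flags=1010 CC?F → skip
[6] flags=1010 EQ?F → skip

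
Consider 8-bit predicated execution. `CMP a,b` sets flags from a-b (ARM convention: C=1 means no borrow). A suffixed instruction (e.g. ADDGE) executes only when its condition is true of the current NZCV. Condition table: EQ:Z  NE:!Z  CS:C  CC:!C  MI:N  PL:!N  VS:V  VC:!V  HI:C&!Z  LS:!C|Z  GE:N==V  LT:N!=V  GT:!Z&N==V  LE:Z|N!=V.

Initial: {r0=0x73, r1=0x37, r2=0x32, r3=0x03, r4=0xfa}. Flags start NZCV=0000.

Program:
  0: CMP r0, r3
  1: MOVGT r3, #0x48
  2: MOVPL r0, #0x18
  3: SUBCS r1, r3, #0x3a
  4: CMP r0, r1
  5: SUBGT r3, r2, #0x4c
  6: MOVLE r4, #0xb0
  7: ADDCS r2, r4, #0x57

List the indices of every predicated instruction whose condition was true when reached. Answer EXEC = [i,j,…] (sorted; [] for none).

EXEC = [1,2,3,5,7]

0: ✓ CMP  NZCV=0010
1: ✓ MOVGT  r3←0x48
2: ✓ MOVPL  r0←0x18
3: ✓ SUBCS  r1←0x0e
4: ✓ CMP  NZCV=0010
5: ✓ SUBGT  r3←0xe6
6: · MOVLE
7: ✓ ADDCS  r2←0x51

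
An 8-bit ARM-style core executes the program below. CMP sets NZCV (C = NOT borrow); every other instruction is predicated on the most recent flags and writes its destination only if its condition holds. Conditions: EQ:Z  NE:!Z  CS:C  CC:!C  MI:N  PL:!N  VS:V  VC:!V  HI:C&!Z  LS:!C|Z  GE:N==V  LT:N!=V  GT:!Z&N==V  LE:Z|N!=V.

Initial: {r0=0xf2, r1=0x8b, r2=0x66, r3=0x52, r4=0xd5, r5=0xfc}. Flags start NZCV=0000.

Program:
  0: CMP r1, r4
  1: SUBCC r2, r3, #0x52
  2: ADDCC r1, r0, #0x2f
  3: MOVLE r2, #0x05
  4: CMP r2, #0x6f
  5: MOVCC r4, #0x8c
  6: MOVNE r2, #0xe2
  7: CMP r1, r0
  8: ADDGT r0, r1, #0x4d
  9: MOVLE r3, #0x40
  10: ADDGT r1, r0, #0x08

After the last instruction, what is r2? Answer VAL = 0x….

VAL = 0xe2

0: ✓ CMP  NZCV=1000
1: ✓ SUBCC  r2←0x00
2: ✓ ADDCC  r1←0x21
3: ✓ MOVLE  r2←0x05
4: ✓ CMP  NZCV=1000
5: ✓ MOVCC  r4←0x8c
6: ✓ MOVNE  r2←0xe2
7: ✓ CMP  NZCV=0000
8: ✓ ADDGT  r0←0x6e
9: · MOVLE
10: ✓ ADDGT  r1←0x76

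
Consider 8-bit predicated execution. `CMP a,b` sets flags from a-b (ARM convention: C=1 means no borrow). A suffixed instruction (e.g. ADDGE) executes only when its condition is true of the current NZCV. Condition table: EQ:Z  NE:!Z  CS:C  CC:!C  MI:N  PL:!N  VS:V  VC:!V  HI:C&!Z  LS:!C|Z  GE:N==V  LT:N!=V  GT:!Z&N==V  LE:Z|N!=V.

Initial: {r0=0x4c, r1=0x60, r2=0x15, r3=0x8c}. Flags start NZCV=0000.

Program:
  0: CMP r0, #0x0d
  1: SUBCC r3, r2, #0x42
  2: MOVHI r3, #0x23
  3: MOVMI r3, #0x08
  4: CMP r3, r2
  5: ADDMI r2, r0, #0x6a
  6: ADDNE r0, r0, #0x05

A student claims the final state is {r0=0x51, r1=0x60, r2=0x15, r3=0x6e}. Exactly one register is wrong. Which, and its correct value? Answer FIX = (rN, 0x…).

FIX = (r3, 0x23)

[0] flags=0010 → (cmp)
[1] flags=0010 CC?F → skip
[2] flags=0010 HI?T → r3=0x23
[3] flags=0010 MI?F → skip
[4] flags=0010 → (cmp)
[5] flags=0010 MI?F → skip
[6] flags=0010 NE?T → r0=0x51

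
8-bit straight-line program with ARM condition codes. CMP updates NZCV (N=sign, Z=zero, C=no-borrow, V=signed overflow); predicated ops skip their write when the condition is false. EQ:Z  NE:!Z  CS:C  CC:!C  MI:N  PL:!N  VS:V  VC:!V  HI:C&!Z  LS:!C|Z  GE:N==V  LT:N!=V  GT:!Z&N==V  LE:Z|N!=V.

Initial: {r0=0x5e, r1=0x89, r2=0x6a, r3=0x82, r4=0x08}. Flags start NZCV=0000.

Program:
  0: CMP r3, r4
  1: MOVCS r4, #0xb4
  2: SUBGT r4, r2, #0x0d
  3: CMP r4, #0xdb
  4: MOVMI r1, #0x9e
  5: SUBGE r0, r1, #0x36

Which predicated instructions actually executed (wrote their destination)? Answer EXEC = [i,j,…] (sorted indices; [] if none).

[0] flags=0011 → (cmp)
[1] flags=0011 CS?T → r4=0xb4
[2] flags=0011 GT?F → skip
[3] flags=1000 → (cmp)
[4] flags=1000 MI?T → r1=0x9e
[5] flags=1000 GE?F → skip

EXEC = [1,4]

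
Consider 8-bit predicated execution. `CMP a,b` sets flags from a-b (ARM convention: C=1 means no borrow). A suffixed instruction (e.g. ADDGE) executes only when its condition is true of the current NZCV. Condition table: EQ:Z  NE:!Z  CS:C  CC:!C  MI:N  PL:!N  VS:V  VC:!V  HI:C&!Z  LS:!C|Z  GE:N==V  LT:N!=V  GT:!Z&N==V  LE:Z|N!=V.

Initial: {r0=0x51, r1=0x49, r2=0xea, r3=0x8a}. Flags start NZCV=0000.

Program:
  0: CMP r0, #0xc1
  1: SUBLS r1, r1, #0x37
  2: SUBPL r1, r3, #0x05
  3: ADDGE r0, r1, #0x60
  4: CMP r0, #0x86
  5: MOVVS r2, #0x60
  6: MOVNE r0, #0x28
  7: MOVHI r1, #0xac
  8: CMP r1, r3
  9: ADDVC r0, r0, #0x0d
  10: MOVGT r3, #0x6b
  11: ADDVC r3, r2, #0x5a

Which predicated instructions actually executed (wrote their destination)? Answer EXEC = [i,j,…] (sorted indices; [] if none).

EXEC = [1,3,5,6,10]

0: ✓ CMP  NZCV=1001
1: ✓ SUBLS  r1←0x12
2: · SUBPL
3: ✓ ADDGE  r0←0x72
4: ✓ CMP  NZCV=1001
5: ✓ MOVVS  r2←0x60
6: ✓ MOVNE  r0←0x28
7: · MOVHI
8: ✓ CMP  NZCV=1001
9: · ADDVC
10: ✓ MOVGT  r3←0x6b
11: · ADDVC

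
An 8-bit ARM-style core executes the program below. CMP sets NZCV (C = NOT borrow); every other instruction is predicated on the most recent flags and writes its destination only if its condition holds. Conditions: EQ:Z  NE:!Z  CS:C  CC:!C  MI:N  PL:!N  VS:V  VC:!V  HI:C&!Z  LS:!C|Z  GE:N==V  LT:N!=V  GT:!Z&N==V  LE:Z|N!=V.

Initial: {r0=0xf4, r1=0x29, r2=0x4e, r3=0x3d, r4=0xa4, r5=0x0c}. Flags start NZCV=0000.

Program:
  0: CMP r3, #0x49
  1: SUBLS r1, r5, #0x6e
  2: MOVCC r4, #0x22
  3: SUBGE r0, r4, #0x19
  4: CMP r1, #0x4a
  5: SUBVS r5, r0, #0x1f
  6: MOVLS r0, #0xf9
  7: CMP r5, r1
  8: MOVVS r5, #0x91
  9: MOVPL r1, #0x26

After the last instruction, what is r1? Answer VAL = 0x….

VAL = 0x26

0: ✓ CMP  NZCV=1000
1: ✓ SUBLS  r1←0x9e
2: ✓ MOVCC  r4←0x22
3: · SUBGE
4: ✓ CMP  NZCV=0011
5: ✓ SUBVS  r5←0xd5
6: · MOVLS
7: ✓ CMP  NZCV=0010
8: · MOVVS
9: ✓ MOVPL  r1←0x26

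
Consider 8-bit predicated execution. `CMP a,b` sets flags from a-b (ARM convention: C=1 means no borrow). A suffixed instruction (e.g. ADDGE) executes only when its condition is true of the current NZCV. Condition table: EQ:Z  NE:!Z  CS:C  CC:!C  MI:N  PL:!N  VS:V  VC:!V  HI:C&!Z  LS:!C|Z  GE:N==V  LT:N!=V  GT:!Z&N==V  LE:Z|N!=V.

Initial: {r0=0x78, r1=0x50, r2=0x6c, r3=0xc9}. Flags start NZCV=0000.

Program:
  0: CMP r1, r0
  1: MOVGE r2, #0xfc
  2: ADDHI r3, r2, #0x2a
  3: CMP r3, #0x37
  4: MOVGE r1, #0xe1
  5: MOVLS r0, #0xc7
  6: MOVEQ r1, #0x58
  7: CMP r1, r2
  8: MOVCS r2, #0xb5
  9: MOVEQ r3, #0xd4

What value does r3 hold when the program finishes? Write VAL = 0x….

[0] flags=1000 → (cmp)
[1] flags=1000 GE?F → skip
[2] flags=1000 HI?F → skip
[3] flags=1010 → (cmp)
[4] flags=1010 GE?F → skip
[5] flags=1010 LS?F → skip
[6] flags=1010 EQ?F → skip
[7] flags=1000 → (cmp)
[8] flags=1000 CS?F → skip
[9] flags=1000 EQ?F → skip

VAL = 0xc9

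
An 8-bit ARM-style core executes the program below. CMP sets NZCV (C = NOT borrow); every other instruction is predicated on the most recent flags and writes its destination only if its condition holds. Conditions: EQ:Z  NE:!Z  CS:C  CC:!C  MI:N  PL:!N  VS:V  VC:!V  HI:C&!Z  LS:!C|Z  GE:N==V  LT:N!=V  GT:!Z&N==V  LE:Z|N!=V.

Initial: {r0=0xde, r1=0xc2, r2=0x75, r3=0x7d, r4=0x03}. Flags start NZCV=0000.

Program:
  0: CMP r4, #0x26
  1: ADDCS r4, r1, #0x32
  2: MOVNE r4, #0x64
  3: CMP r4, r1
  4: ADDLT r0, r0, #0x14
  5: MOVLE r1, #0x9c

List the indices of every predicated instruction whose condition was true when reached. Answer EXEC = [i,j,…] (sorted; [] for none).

EXEC = [2]

0: ✓ CMP  NZCV=1000
1: · ADDCS
2: ✓ MOVNE  r4←0x64
3: ✓ CMP  NZCV=1001
4: · ADDLT
5: · MOVLE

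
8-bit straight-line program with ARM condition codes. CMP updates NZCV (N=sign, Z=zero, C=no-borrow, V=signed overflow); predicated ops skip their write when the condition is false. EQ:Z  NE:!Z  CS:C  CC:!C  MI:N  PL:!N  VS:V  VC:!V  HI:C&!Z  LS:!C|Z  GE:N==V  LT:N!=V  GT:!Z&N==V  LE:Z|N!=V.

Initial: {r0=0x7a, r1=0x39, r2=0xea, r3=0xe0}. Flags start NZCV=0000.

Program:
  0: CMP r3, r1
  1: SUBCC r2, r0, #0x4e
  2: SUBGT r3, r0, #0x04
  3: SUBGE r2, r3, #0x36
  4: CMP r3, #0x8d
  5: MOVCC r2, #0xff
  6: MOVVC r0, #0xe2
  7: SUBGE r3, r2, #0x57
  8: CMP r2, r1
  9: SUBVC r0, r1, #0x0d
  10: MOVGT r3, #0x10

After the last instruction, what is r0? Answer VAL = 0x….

VAL = 0x2c

[0] flags=1010 → (cmp)
[1] flags=1010 CC?F → skip
[2] flags=1010 GT?F → skip
[3] flags=1010 GE?F → skip
[4] flags=0010 → (cmp)
[5] flags=0010 CC?F → skip
[6] flags=0010 VC?T → r0=0xe2
[7] flags=0010 GE?T → r3=0x93
[8] flags=1010 → (cmp)
[9] flags=1010 VC?T → r0=0x2c
[10] flags=1010 GT?F → skip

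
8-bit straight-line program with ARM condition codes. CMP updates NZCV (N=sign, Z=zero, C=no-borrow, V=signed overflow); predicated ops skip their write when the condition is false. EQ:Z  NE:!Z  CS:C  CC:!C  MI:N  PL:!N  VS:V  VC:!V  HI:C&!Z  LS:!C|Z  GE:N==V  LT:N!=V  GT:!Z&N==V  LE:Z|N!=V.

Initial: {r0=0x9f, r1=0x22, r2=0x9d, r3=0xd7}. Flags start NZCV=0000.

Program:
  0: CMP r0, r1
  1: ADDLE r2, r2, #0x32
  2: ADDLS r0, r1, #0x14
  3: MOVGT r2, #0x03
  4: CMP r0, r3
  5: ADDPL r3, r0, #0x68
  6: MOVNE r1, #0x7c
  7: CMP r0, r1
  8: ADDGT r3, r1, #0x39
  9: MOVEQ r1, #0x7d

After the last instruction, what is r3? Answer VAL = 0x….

VAL = 0xd7

0: ✓ CMP  NZCV=0011
1: ✓ ADDLE  r2←0xcf
2: · ADDLS
3: · MOVGT
4: ✓ CMP  NZCV=1000
5: · ADDPL
6: ✓ MOVNE  r1←0x7c
7: ✓ CMP  NZCV=0011
8: · ADDGT
9: · MOVEQ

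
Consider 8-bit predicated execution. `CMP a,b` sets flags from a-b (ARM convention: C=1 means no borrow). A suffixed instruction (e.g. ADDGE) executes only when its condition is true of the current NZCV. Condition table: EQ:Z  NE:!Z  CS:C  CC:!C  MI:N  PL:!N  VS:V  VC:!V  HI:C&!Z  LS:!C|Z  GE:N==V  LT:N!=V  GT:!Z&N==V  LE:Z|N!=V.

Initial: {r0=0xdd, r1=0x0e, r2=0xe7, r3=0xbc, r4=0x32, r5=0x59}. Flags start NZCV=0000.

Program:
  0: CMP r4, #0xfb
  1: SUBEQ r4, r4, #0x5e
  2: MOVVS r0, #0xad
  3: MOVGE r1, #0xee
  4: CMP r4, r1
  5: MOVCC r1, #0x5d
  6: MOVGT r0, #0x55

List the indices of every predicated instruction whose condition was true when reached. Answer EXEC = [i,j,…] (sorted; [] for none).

[0] flags=0000 → (cmp)
[1] flags=0000 EQ?F → skip
[2] flags=0000 VS?F → skip
[3] flags=0000 GE?T → r1=0xee
[4] flags=0000 → (cmp)
[5] flags=0000 CC?T → r1=0x5d
[6] flags=0000 GT?T → r0=0x55

EXEC = [3,5,6]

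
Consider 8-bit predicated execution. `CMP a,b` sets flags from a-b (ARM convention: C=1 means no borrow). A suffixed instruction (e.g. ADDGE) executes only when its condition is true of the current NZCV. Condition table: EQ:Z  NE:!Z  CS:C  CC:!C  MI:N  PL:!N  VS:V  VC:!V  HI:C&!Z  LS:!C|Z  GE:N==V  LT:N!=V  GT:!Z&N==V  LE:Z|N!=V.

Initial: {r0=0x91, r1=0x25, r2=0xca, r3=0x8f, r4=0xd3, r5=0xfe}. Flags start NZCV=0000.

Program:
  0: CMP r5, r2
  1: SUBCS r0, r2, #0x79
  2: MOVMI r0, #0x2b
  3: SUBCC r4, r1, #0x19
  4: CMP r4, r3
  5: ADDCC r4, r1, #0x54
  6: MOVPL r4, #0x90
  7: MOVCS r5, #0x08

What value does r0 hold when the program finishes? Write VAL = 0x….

[0] flags=0010 → (cmp)
[1] flags=0010 CS?T → r0=0x51
[2] flags=0010 MI?F → skip
[3] flags=0010 CC?F → skip
[4] flags=0010 → (cmp)
[5] flags=0010 CC?F → skip
[6] flags=0010 PL?T → r4=0x90
[7] flags=0010 CS?T → r5=0x08

VAL = 0x51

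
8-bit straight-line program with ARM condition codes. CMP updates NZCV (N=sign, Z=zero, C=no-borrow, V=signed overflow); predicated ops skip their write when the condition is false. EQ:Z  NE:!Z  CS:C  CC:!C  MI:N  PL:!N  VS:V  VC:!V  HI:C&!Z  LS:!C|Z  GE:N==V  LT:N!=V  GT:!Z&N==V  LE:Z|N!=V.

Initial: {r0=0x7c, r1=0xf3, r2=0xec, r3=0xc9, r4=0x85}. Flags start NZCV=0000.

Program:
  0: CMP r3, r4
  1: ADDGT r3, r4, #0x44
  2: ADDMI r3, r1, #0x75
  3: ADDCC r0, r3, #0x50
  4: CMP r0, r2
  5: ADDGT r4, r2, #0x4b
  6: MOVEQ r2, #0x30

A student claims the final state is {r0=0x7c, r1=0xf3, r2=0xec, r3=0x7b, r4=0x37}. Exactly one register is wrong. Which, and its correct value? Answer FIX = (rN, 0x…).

0: ✓ CMP  NZCV=0010
1: ✓ ADDGT  r3←0xc9
2: · ADDMI
3: · ADDCC
4: ✓ CMP  NZCV=1001
5: ✓ ADDGT  r4←0x37
6: · MOVEQ

FIX = (r3, 0xc9)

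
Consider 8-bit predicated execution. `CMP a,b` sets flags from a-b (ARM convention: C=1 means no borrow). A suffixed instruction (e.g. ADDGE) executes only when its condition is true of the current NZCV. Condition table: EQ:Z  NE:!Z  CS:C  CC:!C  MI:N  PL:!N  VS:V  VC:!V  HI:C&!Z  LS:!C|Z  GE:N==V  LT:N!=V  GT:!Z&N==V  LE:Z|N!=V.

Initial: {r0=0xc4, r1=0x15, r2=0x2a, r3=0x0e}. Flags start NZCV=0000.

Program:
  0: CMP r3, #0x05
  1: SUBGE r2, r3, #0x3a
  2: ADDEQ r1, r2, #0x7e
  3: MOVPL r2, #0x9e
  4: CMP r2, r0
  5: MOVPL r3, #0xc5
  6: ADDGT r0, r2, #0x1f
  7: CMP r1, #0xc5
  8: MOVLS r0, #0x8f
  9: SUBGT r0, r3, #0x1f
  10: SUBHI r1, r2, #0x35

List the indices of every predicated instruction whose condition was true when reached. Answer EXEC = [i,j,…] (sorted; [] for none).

EXEC = [1,3,8,9]

[0] flags=0010 → (cmp)
[1] flags=0010 GE?T → r2=0xd4
[2] flags=0010 EQ?F → skip
[3] flags=0010 PL?T → r2=0x9e
[4] flags=1000 → (cmp)
[5] flags=1000 PL?F → skip
[6] flags=1000 GT?F → skip
[7] flags=0000 → (cmp)
[8] flags=0000 LS?T → r0=0x8f
[9] flags=0000 GT?T → r0=0xef
[10] flags=0000 HI?F → skip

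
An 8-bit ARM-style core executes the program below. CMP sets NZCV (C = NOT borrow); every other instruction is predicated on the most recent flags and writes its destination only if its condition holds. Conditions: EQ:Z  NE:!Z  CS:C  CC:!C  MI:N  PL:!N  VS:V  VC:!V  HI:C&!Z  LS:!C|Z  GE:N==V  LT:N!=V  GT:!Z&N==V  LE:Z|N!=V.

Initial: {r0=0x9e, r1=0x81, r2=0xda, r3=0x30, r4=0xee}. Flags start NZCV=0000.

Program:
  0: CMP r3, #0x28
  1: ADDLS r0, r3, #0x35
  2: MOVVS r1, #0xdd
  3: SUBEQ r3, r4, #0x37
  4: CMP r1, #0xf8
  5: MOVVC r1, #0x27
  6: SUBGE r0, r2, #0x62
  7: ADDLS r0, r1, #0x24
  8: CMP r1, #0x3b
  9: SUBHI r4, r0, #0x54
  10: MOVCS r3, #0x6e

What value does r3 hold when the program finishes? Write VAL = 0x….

VAL = 0x30

[0] flags=0010 → (cmp)
[1] flags=0010 LS?F → skip
[2] flags=0010 VS?F → skip
[3] flags=0010 EQ?F → skip
[4] flags=1000 → (cmp)
[5] flags=1000 VC?T → r1=0x27
[6] flags=1000 GE?F → skip
[7] flags=1000 LS?T → r0=0x4b
[8] flags=1000 → (cmp)
[9] flags=1000 HI?F → skip
[10] flags=1000 CS?F → skip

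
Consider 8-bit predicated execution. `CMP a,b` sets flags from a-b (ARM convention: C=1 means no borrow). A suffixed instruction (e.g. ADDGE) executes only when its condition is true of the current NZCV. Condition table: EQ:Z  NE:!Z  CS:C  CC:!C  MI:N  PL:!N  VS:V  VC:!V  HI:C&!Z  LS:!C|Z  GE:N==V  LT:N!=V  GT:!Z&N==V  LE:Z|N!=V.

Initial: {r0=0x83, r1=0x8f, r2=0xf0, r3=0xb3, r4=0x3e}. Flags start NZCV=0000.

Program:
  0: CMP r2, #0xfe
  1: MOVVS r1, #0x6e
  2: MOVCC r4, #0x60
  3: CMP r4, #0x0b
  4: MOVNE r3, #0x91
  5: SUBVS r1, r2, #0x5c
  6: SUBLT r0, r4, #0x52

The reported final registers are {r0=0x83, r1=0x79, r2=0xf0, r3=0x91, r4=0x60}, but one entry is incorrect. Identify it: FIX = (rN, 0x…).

0: ✓ CMP  NZCV=1000
1: · MOVVS
2: ✓ MOVCC  r4←0x60
3: ✓ CMP  NZCV=0010
4: ✓ MOVNE  r3←0x91
5: · SUBVS
6: · SUBLT

FIX = (r1, 0x8f)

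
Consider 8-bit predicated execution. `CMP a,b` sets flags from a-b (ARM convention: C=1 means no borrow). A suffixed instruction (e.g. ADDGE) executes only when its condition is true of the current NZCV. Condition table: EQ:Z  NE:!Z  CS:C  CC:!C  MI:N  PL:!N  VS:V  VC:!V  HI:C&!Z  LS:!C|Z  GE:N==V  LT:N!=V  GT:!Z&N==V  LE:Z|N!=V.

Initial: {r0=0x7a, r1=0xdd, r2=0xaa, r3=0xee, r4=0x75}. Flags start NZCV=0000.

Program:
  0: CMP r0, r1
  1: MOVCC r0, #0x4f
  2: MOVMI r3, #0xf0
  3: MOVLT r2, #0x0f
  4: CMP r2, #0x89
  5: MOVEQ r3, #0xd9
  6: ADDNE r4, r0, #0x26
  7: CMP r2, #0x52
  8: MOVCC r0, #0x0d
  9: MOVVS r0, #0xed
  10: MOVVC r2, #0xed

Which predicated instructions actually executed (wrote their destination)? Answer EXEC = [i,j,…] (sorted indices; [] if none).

0: ✓ CMP  NZCV=1001
1: ✓ MOVCC  r0←0x4f
2: ✓ MOVMI  r3←0xf0
3: · MOVLT
4: ✓ CMP  NZCV=0010
5: · MOVEQ
6: ✓ ADDNE  r4←0x75
7: ✓ CMP  NZCV=0011
8: · MOVCC
9: ✓ MOVVS  r0←0xed
10: · MOVVC

EXEC = [1,2,6,9]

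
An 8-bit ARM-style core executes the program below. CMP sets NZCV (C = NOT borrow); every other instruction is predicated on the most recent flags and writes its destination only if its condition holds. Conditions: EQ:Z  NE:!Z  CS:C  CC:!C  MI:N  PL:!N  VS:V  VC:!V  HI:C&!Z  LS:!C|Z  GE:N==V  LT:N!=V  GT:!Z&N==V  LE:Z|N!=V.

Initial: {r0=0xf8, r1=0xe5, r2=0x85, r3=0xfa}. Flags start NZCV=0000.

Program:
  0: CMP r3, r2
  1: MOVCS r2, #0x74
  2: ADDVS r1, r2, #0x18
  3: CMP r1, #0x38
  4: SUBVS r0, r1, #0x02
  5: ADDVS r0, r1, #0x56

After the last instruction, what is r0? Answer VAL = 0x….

VAL = 0xf8

[0] flags=0010 → (cmp)
[1] flags=0010 CS?T → r2=0x74
[2] flags=0010 VS?F → skip
[3] flags=1010 → (cmp)
[4] flags=1010 VS?F → skip
[5] flags=1010 VS?F → skip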